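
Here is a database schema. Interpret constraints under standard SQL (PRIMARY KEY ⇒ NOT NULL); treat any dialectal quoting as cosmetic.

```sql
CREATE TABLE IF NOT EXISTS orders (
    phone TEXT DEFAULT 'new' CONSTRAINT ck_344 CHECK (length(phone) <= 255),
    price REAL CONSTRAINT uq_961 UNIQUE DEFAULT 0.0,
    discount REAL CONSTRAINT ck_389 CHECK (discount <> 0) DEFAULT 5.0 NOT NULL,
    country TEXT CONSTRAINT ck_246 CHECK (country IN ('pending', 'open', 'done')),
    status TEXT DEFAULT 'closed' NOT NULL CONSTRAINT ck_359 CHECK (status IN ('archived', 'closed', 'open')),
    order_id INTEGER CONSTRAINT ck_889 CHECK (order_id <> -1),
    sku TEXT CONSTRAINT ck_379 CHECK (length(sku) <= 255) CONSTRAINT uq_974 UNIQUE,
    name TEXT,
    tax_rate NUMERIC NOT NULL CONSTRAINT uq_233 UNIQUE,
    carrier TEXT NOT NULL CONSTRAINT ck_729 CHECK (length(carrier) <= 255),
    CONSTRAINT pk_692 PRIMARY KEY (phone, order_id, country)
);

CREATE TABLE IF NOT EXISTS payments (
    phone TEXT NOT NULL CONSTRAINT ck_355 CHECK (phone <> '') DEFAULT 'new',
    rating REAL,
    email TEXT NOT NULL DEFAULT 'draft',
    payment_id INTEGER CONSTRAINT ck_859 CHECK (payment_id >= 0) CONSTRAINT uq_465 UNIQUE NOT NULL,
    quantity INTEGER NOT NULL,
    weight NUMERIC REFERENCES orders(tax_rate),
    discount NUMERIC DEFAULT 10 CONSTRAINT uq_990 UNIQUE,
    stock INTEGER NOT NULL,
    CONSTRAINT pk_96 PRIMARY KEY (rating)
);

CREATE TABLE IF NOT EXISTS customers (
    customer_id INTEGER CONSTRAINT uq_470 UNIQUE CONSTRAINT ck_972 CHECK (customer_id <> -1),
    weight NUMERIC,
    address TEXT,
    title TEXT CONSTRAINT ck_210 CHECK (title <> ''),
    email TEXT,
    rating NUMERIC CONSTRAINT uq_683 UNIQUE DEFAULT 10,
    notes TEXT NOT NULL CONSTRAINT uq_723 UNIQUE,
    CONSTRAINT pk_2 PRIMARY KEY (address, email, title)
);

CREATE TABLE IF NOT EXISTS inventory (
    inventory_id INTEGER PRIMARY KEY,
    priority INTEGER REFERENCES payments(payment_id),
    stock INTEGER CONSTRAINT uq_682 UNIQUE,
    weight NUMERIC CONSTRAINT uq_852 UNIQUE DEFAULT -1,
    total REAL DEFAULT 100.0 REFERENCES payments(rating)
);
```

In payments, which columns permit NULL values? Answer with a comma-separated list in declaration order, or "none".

- phone: declared NOT NULL → not nullable.
- rating: part of the PRIMARY KEY, which implies NOT NULL → not nullable.
- email: declared NOT NULL → not nullable.
- payment_id: declared NOT NULL → not nullable.
- quantity: declared NOT NULL → not nullable.
- weight: a foreign key column may be NULL unless separately constrained → nullable.
- discount: UNIQUE does not imply NOT NULL → nullable.
- stock: declared NOT NULL → not nullable.

weight, discount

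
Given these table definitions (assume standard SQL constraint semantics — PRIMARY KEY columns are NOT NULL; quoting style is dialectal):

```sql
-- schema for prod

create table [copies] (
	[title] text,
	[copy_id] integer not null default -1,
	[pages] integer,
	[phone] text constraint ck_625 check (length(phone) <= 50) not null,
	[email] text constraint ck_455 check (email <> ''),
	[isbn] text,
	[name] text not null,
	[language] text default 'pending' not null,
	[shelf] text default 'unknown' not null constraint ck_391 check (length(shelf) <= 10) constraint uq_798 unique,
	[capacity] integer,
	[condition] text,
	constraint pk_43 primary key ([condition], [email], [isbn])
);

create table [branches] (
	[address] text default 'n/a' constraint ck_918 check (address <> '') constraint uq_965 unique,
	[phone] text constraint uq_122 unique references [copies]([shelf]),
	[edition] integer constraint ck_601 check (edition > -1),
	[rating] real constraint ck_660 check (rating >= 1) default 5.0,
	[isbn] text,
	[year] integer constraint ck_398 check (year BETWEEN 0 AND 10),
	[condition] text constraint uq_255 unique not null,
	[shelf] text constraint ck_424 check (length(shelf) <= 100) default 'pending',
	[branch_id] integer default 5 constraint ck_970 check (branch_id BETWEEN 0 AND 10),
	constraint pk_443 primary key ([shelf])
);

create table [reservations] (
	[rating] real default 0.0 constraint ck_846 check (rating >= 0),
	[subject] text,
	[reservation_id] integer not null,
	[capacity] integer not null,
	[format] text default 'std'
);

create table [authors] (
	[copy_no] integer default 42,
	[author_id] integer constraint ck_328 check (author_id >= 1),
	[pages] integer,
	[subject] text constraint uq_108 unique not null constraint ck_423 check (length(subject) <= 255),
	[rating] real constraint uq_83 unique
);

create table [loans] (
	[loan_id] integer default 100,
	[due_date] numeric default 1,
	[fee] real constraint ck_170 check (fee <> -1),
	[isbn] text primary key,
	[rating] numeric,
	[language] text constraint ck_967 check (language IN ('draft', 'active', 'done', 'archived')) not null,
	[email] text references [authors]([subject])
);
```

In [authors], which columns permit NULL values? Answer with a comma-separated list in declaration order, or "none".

copy_no, author_id, pages, rating

- copy_no: DEFAULT only fills an omitted column; an explicit NULL is still allowed → nullable.
- author_id: CHECK does not forbid NULL (a CHECK constraint passes when its expression is NULL) → nullable.
- pages: no NOT NULL constraint applies → nullable.
- subject: declared NOT NULL → not nullable.
- rating: UNIQUE does not imply NOT NULL → nullable.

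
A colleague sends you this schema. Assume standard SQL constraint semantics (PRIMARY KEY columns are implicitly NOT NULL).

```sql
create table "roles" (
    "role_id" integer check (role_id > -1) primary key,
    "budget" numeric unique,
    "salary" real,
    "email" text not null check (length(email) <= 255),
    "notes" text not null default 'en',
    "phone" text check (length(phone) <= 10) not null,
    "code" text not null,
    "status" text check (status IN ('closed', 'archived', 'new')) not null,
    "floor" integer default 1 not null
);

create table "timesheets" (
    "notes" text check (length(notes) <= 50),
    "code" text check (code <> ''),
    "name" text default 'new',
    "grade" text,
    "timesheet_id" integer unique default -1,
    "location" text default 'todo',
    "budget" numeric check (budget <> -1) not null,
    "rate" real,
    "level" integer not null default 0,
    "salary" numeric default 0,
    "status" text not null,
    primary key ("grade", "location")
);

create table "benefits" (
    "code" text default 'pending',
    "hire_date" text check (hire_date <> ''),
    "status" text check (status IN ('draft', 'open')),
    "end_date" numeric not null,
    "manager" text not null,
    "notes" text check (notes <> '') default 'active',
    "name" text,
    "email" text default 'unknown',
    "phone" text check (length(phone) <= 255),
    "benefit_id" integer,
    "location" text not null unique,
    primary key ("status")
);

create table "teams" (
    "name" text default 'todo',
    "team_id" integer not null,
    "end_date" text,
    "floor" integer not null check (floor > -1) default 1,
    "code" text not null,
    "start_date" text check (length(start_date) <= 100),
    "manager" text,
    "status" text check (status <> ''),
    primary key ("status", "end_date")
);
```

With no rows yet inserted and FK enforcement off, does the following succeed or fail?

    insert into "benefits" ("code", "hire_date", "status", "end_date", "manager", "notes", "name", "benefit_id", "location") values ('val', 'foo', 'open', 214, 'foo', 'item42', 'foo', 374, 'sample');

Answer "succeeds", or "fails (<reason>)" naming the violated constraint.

NOT NULL columns: end_date is supplied; location is supplied; manager is supplied; status is supplied.
CHECK constraints: 'foo' satisfies (hire_date <> ''); 'open' satisfies (status IN ('draft', 'open')); 'item42' satisfies (notes <> '').
No constraint is violated.

succeeds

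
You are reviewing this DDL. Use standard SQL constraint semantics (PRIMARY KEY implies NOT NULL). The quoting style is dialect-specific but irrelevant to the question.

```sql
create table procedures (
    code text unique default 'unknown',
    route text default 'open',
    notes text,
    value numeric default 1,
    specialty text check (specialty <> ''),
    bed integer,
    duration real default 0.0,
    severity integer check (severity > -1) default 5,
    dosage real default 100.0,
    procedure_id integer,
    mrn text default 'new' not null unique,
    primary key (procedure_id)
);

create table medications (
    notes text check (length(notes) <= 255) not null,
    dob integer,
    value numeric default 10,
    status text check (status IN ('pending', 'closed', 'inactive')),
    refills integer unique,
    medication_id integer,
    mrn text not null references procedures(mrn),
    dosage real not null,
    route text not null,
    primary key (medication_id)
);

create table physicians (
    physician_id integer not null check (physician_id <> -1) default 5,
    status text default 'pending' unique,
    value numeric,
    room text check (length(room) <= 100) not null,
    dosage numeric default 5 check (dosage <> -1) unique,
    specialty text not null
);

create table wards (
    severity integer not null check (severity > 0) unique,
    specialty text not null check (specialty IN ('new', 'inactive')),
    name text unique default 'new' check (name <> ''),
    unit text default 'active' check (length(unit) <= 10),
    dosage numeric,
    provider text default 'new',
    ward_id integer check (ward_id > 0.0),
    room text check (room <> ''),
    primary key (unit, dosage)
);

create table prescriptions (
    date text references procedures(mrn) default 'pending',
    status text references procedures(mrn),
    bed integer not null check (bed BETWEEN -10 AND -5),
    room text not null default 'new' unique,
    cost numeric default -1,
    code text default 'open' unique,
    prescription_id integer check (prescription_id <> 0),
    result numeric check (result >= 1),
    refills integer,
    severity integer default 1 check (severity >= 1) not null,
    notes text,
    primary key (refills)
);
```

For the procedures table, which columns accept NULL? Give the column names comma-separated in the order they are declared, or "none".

code, route, notes, value, specialty, bed, duration, severity, dosage

- code: UNIQUE does not imply NOT NULL → nullable.
- route: DEFAULT only fills an omitted column; an explicit NULL is still allowed → nullable.
- notes: no NOT NULL constraint applies → nullable.
- value: DEFAULT only fills an omitted column; an explicit NULL is still allowed → nullable.
- specialty: CHECK does not forbid NULL (a CHECK constraint passes when its expression is NULL) → nullable.
- bed: no NOT NULL constraint applies → nullable.
- duration: DEFAULT only fills an omitted column; an explicit NULL is still allowed → nullable.
- severity: CHECK does not forbid NULL (a CHECK constraint passes when its expression is NULL) → nullable.
- dosage: DEFAULT only fills an omitted column; an explicit NULL is still allowed → nullable.
- procedure_id: part of the PRIMARY KEY, which implies NOT NULL → not nullable.
- mrn: declared NOT NULL → not nullable.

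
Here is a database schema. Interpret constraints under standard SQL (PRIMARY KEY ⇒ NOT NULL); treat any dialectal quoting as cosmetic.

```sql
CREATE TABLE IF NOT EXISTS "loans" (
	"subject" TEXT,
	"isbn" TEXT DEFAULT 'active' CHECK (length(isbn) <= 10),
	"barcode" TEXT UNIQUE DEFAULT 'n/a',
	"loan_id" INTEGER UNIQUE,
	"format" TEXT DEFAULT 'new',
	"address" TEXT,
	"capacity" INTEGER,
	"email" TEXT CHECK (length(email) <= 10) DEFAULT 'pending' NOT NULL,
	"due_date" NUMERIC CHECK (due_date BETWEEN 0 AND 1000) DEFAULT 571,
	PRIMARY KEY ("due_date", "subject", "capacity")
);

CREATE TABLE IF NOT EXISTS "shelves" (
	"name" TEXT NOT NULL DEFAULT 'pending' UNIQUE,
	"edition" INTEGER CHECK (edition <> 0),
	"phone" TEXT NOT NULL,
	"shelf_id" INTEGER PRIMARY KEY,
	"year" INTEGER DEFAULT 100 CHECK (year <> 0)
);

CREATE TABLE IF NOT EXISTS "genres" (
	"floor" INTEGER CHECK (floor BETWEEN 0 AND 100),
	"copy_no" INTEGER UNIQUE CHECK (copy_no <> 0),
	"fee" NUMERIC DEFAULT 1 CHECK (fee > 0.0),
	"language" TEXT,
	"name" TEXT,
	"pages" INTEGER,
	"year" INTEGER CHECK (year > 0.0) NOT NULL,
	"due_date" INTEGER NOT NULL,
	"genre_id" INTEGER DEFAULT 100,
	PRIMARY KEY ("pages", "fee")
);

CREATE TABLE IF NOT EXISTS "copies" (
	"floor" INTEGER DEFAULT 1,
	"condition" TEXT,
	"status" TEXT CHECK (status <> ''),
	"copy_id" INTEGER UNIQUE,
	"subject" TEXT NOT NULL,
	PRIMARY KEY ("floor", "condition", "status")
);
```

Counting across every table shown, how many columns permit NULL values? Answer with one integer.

loans: 5 nullable (isbn, barcode, loan_id, format, address — PK (due_date, subject, capacity) and explicit NOT NULL columns excluded).
shelves: 2 nullable (edition, year — PK (shelf_id) and explicit NOT NULL columns excluded).
genres: 5 nullable (floor, copy_no, language, name, genre_id — PK (pages, fee) and explicit NOT NULL columns excluded).
copies: 1 nullable (copy_id — PK (floor, condition, status) and explicit NOT NULL columns excluded).
Total: 5 + 2 + 5 + 1 = 13.

13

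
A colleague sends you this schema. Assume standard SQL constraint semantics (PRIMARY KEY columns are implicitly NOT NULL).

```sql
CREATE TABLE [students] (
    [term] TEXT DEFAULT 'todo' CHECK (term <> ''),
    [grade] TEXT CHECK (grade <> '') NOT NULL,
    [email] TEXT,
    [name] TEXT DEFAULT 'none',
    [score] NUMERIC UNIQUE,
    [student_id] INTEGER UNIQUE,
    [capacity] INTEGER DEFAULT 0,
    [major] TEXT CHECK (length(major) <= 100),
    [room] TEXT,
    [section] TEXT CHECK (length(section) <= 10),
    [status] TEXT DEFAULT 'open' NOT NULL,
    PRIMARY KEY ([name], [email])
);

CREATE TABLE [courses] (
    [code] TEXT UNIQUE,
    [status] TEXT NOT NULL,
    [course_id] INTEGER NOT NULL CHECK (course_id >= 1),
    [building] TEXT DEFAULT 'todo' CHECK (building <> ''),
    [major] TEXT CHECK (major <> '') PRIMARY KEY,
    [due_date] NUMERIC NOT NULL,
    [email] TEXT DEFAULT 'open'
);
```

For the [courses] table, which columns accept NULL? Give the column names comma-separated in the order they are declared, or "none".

code, building, email

- code: UNIQUE does not imply NOT NULL → nullable.
- status: declared NOT NULL → not nullable.
- course_id: declared NOT NULL → not nullable.
- building: CHECK does not forbid NULL (a CHECK constraint passes when its expression is NULL) → nullable.
- major: part of the PRIMARY KEY, which implies NOT NULL → not nullable.
- due_date: declared NOT NULL → not nullable.
- email: DEFAULT only fills an omitted column; an explicit NULL is still allowed → nullable.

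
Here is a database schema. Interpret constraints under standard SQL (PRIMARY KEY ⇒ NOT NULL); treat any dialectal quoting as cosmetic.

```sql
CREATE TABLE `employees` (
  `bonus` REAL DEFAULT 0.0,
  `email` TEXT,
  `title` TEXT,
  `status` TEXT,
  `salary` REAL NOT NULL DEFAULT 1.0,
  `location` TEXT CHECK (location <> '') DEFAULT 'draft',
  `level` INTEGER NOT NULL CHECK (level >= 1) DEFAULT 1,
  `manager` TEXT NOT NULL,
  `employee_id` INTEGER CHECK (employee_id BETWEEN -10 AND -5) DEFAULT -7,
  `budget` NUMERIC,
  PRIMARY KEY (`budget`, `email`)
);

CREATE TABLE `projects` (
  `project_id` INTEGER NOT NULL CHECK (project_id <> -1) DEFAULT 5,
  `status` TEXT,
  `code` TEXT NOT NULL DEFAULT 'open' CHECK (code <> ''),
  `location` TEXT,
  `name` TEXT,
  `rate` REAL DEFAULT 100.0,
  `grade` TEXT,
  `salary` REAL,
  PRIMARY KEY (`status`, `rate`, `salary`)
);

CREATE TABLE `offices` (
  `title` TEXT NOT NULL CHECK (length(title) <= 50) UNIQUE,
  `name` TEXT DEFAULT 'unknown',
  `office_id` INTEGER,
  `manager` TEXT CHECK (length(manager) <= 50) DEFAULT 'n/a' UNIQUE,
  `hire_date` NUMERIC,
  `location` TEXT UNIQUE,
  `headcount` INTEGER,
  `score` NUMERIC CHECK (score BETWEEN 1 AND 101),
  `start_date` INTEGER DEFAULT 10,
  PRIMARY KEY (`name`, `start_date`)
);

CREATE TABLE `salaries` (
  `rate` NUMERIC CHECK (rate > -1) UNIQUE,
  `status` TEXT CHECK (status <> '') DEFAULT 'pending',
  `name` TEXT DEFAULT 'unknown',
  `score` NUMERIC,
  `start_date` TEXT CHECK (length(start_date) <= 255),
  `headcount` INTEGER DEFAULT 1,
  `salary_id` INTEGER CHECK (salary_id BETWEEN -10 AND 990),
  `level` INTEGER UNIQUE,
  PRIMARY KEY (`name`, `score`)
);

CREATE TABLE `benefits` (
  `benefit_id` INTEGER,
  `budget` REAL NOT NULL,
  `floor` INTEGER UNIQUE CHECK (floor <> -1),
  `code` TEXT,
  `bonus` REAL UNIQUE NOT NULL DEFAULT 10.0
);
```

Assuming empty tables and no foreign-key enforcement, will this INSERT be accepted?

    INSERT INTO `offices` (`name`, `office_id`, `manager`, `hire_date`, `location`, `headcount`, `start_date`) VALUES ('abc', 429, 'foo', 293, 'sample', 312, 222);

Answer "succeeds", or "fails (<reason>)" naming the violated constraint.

fails (NOT NULL on title)

title is omitted from the column list and has no DEFAULT, so it would receive NULL.
But title is declared NOT NULL.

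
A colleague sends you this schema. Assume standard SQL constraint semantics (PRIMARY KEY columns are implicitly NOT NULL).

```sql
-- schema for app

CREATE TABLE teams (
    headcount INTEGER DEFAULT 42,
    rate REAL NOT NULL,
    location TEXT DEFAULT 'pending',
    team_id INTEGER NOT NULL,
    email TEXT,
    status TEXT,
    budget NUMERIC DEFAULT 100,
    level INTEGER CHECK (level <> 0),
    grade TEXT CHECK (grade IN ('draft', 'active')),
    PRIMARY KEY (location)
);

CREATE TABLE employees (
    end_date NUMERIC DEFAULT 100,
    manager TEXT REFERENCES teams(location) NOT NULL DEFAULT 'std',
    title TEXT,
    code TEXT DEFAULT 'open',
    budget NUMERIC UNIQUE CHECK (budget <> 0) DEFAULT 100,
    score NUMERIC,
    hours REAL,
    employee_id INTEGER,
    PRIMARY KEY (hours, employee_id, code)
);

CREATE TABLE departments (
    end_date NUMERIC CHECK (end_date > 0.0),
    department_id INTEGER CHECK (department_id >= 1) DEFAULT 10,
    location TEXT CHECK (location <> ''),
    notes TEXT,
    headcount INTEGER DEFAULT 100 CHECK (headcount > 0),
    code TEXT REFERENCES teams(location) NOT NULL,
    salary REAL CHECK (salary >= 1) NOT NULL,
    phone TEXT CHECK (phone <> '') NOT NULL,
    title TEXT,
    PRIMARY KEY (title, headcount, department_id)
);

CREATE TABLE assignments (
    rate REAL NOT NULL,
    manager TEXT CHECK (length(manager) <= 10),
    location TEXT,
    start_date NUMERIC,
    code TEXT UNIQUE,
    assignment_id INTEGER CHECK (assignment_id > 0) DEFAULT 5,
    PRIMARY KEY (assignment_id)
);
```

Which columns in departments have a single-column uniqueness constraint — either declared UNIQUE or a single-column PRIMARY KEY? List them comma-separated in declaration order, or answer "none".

none

- end_date: no UNIQUE or single-column PK constraint.
- department_id: part of a composite PRIMARY KEY — only the tuple is unique, not this column on its own.
- location: no UNIQUE or single-column PK constraint.
- notes: no UNIQUE or single-column PK constraint.
- headcount: part of a composite PRIMARY KEY — only the tuple is unique, not this column on its own.
- code: no UNIQUE or single-column PK constraint.
- salary: no UNIQUE or single-column PK constraint.
- phone: no UNIQUE or single-column PK constraint.
- title: part of a composite PRIMARY KEY — only the tuple is unique, not this column on its own.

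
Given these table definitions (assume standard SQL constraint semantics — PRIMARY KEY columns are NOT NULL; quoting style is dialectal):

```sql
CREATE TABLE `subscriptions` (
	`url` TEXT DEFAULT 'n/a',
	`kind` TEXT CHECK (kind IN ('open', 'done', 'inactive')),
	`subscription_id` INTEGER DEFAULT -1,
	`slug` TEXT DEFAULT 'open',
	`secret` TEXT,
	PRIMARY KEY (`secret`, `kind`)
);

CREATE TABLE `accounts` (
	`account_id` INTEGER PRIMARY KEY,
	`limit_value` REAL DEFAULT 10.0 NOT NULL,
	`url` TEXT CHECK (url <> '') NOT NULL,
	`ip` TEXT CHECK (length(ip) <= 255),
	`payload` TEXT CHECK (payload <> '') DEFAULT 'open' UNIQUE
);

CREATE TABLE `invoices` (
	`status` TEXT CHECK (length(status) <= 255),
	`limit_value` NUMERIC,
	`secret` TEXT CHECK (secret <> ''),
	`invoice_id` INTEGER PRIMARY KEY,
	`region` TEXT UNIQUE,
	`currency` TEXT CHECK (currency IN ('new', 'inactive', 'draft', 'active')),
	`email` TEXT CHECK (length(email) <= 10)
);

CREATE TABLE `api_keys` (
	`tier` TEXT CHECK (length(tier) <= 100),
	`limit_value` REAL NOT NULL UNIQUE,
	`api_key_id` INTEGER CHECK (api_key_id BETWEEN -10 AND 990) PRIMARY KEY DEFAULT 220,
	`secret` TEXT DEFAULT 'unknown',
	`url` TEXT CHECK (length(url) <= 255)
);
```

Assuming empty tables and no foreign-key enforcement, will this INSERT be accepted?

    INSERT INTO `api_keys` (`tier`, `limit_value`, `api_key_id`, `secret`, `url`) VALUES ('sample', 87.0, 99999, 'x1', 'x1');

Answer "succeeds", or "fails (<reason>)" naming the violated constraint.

The value 99999 for api_key_id violates CHECK (api_key_id BETWEEN -10 AND 990).

fails (CHECK on api_key_id)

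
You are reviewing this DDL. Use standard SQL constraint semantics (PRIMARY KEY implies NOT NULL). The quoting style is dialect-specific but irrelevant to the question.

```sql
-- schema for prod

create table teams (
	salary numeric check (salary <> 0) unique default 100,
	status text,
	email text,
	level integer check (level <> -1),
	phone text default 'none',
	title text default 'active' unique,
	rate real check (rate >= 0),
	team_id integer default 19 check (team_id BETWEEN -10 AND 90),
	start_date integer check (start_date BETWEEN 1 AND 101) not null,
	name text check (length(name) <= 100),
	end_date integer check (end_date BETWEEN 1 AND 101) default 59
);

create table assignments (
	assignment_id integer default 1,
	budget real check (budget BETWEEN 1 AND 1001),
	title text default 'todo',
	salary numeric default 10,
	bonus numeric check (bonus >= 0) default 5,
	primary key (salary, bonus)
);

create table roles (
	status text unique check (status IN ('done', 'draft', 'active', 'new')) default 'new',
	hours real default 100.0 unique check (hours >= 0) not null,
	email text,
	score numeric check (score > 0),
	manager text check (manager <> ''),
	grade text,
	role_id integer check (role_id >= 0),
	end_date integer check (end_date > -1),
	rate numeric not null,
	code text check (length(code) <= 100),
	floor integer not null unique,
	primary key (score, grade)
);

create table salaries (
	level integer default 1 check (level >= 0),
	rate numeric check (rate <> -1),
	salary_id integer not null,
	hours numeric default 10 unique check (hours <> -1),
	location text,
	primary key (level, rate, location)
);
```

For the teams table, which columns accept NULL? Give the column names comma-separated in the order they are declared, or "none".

salary, status, email, level, phone, title, rate, team_id, name, end_date

- salary: CHECK does not forbid NULL (a CHECK constraint passes when its expression is NULL) → nullable.
- status: no NOT NULL constraint applies → nullable.
- email: no NOT NULL constraint applies → nullable.
- level: CHECK does not forbid NULL (a CHECK constraint passes when its expression is NULL) → nullable.
- phone: DEFAULT only fills an omitted column; an explicit NULL is still allowed → nullable.
- title: UNIQUE does not imply NOT NULL → nullable.
- rate: CHECK does not forbid NULL (a CHECK constraint passes when its expression is NULL) → nullable.
- team_id: CHECK does not forbid NULL (a CHECK constraint passes when its expression is NULL) → nullable.
- start_date: declared NOT NULL → not nullable.
- name: CHECK does not forbid NULL (a CHECK constraint passes when its expression is NULL) → nullable.
- end_date: CHECK does not forbid NULL (a CHECK constraint passes when its expression is NULL) → nullable.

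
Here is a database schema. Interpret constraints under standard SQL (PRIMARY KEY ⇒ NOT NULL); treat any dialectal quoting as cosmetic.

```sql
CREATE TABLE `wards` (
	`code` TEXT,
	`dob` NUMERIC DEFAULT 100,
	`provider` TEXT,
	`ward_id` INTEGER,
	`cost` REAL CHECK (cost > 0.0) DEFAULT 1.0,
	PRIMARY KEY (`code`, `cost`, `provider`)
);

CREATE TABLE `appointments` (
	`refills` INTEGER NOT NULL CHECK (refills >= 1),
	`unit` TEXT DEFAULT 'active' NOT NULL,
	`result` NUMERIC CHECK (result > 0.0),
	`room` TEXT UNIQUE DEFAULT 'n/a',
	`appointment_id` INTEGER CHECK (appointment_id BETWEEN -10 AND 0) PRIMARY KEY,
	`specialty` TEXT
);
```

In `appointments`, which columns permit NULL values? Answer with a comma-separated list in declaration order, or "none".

result, room, specialty

- refills: declared NOT NULL → not nullable.
- unit: declared NOT NULL → not nullable.
- result: CHECK does not forbid NULL (a CHECK constraint passes when its expression is NULL) → nullable.
- room: UNIQUE does not imply NOT NULL → nullable.
- appointment_id: part of the PRIMARY KEY, which implies NOT NULL → not nullable.
- specialty: no NOT NULL constraint applies → nullable.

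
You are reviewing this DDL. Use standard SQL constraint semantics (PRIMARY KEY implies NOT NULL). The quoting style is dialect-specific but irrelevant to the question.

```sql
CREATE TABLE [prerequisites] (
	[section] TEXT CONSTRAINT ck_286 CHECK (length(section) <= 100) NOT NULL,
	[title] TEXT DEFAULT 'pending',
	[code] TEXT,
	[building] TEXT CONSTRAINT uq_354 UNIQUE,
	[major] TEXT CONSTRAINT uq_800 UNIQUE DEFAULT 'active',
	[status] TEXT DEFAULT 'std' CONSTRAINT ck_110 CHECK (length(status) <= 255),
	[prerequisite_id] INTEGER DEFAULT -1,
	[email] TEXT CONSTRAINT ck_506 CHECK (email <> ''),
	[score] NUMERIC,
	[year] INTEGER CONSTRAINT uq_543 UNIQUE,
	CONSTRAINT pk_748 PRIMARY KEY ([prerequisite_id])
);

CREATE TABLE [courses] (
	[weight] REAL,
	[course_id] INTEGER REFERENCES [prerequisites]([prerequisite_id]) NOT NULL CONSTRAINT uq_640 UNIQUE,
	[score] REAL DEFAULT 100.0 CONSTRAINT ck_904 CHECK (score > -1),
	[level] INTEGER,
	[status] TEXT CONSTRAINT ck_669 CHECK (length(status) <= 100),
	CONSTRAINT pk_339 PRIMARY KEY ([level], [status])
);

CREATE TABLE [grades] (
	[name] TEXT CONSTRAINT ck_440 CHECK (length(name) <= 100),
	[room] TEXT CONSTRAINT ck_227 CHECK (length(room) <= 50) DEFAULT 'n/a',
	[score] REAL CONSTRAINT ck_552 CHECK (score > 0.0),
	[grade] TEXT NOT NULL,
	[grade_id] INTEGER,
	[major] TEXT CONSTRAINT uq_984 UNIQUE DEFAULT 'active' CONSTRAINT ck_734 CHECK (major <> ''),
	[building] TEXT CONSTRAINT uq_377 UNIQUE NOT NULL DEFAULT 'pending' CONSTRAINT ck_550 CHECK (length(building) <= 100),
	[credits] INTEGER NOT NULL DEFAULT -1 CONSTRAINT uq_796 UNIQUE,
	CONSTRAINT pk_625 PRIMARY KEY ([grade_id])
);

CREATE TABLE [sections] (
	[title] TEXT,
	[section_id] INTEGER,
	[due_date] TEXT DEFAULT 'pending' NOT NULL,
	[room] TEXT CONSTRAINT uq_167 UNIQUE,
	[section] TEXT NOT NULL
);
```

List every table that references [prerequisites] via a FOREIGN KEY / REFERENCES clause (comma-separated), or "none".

- courses.course_id references prerequisites(prerequisite_id).

courses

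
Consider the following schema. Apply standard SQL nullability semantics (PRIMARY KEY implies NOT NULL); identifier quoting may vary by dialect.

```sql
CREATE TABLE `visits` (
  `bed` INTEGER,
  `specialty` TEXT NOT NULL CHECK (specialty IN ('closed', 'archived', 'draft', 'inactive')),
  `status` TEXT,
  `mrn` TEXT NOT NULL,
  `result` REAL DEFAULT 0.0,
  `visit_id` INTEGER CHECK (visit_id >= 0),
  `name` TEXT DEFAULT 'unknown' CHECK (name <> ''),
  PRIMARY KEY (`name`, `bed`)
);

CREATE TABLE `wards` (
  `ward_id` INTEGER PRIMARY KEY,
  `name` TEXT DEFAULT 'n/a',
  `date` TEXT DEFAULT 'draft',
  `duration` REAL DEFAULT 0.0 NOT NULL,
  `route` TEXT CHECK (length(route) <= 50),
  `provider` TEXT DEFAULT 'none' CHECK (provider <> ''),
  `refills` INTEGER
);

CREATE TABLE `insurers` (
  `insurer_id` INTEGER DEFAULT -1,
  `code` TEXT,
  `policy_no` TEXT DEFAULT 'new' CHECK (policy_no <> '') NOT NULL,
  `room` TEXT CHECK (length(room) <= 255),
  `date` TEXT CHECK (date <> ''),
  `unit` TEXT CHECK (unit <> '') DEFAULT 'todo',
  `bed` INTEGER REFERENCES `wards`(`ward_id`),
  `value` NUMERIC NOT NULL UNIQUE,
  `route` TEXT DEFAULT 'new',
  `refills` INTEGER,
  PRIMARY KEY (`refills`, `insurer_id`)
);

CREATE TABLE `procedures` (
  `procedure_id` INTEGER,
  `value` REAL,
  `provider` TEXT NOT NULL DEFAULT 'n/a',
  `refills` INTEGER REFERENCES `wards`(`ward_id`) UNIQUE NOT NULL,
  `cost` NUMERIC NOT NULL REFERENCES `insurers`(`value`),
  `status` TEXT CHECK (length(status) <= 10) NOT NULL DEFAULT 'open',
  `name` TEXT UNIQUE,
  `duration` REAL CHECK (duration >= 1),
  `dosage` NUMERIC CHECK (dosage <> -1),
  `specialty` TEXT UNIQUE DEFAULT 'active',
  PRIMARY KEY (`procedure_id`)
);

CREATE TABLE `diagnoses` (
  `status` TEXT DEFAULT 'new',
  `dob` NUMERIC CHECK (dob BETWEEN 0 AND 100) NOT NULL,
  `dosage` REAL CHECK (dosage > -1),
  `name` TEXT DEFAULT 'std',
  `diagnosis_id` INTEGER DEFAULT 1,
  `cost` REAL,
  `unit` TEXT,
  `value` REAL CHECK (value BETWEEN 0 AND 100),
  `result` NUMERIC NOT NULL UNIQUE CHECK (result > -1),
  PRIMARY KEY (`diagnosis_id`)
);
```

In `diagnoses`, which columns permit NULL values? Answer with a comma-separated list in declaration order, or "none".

status, dosage, name, cost, unit, value

- status: DEFAULT only fills an omitted column; an explicit NULL is still allowed → nullable.
- dob: declared NOT NULL → not nullable.
- dosage: CHECK does not forbid NULL (a CHECK constraint passes when its expression is NULL) → nullable.
- name: DEFAULT only fills an omitted column; an explicit NULL is still allowed → nullable.
- diagnosis_id: part of the PRIMARY KEY, which implies NOT NULL → not nullable.
- cost: no NOT NULL constraint applies → nullable.
- unit: no NOT NULL constraint applies → nullable.
- value: CHECK does not forbid NULL (a CHECK constraint passes when its expression is NULL) → nullable.
- result: declared NOT NULL → not nullable.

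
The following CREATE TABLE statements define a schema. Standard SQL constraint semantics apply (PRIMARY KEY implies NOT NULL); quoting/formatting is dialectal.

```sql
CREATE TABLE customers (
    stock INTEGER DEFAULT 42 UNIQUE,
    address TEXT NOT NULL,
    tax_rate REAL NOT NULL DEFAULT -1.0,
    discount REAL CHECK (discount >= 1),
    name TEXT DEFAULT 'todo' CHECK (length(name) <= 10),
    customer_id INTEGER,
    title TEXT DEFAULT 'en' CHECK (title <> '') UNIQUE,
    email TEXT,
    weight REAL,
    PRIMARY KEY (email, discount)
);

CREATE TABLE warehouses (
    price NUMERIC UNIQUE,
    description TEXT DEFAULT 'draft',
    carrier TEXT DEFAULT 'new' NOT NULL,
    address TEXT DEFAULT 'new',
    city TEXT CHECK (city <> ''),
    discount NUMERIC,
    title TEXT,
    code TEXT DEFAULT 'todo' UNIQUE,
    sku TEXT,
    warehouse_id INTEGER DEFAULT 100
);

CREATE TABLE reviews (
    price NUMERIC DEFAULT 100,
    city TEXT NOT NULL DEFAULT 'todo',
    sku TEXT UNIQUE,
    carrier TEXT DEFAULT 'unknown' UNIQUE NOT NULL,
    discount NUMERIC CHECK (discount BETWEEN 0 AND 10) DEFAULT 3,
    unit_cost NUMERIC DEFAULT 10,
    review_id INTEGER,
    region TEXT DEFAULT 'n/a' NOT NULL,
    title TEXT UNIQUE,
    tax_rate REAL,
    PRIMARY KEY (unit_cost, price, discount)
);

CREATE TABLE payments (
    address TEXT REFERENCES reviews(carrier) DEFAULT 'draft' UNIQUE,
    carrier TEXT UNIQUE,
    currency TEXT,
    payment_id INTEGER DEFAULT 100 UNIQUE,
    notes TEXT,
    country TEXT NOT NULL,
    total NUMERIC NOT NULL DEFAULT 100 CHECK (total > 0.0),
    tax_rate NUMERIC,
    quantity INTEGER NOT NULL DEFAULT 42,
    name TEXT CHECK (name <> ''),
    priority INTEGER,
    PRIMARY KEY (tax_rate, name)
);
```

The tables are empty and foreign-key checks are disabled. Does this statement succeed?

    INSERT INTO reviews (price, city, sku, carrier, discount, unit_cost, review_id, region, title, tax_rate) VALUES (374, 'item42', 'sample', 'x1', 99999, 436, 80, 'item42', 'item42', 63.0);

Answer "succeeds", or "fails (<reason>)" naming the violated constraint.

fails (CHECK on discount)

The value 99999 for discount violates CHECK (discount BETWEEN 0 AND 10).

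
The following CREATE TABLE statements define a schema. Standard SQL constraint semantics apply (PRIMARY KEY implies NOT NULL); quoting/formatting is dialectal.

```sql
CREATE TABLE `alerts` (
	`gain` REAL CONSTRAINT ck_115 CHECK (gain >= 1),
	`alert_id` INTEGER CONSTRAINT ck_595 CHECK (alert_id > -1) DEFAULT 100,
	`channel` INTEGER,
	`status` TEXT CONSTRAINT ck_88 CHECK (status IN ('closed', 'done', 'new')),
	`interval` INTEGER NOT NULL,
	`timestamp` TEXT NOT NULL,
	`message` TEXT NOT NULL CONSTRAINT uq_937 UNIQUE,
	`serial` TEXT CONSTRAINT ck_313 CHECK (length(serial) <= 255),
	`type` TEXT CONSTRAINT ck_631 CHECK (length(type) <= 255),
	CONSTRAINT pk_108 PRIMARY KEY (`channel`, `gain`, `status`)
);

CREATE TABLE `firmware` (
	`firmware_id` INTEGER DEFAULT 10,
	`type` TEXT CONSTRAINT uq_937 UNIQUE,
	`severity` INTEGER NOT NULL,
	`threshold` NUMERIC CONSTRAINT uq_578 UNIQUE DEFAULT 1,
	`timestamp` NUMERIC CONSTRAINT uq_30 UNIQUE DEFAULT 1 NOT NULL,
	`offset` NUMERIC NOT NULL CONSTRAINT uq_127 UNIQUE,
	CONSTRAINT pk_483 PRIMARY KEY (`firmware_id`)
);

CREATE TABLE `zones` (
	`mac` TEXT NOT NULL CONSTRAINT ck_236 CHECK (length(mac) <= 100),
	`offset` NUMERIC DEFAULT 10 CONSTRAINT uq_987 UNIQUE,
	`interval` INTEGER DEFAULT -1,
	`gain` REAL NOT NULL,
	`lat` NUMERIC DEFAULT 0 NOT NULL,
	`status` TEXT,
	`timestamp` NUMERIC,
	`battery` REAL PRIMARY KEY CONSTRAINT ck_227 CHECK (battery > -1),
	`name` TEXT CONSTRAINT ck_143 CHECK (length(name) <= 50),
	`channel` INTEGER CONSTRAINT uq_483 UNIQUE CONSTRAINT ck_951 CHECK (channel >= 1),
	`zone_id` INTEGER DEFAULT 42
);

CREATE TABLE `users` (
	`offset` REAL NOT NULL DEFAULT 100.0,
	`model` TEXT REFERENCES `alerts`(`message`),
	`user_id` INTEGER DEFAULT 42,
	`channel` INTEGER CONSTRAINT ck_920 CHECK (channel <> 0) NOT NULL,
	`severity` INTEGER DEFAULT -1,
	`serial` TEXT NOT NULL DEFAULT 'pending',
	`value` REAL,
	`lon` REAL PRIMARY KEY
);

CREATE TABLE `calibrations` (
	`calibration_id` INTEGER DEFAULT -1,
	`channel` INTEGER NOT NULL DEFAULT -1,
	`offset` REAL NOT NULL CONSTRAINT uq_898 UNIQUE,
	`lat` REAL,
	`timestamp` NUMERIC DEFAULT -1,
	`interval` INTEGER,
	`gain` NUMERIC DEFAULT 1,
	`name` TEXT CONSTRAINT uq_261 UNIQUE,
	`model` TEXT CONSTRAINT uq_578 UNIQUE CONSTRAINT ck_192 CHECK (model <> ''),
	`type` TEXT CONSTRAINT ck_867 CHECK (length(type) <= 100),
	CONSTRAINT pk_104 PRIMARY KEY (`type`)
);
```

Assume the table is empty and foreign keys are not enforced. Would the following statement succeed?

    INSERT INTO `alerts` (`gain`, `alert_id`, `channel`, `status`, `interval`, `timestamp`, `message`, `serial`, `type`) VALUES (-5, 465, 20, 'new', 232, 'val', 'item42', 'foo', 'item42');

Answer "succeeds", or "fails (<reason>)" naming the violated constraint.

The value -5 for gain violates CHECK (gain >= 1).

fails (CHECK on gain)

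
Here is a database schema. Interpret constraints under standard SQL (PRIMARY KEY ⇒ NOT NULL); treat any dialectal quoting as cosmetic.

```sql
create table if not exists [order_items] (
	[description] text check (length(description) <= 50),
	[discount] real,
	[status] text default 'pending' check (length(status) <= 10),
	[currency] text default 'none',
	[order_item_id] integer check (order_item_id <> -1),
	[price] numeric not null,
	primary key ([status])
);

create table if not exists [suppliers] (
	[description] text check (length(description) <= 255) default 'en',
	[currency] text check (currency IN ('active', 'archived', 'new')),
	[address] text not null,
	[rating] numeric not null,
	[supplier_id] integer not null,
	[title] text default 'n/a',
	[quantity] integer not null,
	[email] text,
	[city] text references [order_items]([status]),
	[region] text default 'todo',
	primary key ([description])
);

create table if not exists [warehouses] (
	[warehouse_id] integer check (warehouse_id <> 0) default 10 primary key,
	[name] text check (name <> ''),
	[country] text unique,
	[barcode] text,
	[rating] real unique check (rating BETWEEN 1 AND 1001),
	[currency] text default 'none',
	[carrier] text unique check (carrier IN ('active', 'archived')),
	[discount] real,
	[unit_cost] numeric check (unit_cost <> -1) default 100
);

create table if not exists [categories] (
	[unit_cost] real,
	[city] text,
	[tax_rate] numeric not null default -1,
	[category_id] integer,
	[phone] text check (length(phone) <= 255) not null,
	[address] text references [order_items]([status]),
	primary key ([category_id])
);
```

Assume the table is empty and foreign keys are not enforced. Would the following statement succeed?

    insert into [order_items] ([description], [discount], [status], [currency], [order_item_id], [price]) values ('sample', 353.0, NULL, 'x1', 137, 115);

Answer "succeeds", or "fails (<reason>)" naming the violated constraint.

status is explicitly set to NULL, but status is part of the PRIMARY KEY (implied NOT NULL).

fails (NOT NULL on status)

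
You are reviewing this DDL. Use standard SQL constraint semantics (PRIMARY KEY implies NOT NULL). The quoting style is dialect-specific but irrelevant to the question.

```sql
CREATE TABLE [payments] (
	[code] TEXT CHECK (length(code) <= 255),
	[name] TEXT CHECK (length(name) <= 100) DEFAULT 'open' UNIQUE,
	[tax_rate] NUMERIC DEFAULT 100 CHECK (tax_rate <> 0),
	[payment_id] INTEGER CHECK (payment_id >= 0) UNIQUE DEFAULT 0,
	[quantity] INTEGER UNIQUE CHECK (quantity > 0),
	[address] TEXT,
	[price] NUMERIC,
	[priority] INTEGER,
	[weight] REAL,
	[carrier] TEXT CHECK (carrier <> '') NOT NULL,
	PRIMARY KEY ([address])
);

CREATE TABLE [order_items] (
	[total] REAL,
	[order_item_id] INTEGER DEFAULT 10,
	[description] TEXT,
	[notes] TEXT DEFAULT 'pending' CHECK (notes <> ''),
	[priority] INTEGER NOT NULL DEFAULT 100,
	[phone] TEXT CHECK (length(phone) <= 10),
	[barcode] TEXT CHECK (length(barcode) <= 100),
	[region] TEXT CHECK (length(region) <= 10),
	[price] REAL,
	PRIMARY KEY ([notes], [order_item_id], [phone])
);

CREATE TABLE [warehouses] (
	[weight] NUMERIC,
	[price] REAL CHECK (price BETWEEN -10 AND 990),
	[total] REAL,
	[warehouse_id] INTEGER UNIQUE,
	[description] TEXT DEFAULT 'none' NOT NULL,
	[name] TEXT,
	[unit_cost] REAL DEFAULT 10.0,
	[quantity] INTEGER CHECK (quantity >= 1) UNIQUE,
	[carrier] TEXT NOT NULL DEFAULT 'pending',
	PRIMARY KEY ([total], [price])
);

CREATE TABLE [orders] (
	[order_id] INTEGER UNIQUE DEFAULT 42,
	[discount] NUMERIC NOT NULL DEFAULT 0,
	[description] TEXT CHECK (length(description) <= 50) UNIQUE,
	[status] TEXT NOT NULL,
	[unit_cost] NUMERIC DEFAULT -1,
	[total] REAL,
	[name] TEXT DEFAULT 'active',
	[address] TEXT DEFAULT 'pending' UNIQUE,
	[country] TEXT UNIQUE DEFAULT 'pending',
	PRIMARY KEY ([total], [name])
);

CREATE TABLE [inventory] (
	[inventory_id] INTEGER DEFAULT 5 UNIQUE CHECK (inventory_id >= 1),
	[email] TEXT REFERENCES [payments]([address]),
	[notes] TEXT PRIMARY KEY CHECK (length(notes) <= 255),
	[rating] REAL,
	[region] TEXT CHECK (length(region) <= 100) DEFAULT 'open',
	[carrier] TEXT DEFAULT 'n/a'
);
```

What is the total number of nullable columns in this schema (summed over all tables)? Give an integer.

payments: 8 nullable (code, name, tax_rate, payment_id, quantity, price, priority, weight — PK (address) and explicit NOT NULL columns excluded).
order_items: 5 nullable (total, description, barcode, region, price — PK (notes, order_item_id, phone) and explicit NOT NULL columns excluded).
warehouses: 5 nullable (weight, warehouse_id, name, unit_cost, quantity — PK (total, price) and explicit NOT NULL columns excluded).
orders: 5 nullable (order_id, description, unit_cost, address, country — PK (total, name) and explicit NOT NULL columns excluded).
inventory: 5 nullable (inventory_id, email, rating, region, carrier — PK (notes) and explicit NOT NULL columns excluded).
Total: 8 + 5 + 5 + 5 + 5 = 28.

28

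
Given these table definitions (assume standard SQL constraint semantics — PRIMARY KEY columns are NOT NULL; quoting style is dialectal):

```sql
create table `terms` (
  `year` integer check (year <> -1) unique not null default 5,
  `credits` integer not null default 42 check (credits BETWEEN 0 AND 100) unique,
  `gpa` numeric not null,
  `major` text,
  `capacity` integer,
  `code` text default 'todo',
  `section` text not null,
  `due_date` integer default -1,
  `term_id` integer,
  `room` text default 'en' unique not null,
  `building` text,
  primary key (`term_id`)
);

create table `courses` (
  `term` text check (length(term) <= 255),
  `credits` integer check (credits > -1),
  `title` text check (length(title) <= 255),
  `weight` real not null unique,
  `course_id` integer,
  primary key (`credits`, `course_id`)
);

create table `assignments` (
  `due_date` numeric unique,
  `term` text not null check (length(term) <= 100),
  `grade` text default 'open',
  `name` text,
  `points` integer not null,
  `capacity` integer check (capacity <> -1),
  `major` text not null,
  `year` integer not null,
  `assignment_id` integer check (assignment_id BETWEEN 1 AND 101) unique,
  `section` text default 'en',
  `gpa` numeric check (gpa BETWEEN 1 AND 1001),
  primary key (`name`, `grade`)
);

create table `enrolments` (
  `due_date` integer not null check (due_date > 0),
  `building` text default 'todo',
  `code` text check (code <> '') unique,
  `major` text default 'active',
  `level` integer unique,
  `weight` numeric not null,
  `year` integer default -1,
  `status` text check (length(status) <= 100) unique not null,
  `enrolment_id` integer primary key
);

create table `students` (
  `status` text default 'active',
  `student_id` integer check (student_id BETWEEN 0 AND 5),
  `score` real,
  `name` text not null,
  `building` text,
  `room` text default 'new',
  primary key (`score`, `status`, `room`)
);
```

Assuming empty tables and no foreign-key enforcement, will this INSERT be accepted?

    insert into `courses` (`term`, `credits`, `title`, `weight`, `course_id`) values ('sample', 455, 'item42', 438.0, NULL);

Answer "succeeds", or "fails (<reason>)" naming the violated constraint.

fails (NOT NULL on course_id)

course_id is explicitly set to NULL, but course_id is part of the PRIMARY KEY (implied NOT NULL).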